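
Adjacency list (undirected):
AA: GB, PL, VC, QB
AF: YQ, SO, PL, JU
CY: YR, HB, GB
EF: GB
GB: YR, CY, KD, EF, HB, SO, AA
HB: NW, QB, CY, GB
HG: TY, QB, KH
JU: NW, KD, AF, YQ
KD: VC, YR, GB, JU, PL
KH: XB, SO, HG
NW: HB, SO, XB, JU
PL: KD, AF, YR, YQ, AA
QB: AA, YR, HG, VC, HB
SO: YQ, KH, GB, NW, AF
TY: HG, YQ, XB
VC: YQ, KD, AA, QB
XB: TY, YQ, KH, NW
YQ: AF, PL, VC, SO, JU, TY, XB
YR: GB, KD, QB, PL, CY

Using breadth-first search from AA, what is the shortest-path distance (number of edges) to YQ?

Level 0: AA
Level 1: GB, PL, QB, VC
Level 2: AF, CY, EF, HB, HG, KD, SO, YQ, YR
Level 3: JU, KH, NW, TY, XB
YQ first appears at level 2.

2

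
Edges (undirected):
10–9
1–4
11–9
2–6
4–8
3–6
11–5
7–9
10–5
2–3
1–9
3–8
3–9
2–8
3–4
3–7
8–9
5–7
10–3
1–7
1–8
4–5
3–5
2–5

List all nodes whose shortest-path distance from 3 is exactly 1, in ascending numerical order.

Level 0: 3
Level 1: 2, 4, 5, 6, 7, 8, 9, 10
Level 2: 1, 11

2, 4, 5, 6, 7, 8, 9, 10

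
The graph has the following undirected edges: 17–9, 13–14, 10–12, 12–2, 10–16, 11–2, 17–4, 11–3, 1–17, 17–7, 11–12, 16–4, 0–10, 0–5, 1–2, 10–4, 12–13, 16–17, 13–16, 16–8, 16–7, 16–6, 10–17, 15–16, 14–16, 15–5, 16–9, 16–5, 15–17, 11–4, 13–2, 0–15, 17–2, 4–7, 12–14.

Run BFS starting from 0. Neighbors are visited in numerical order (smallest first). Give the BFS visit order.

0, 5, 10, 15, 16, 4, 12, 17, 6, 7, 8, 9, 13, 14, 11, 2, 1, 3

Visit 0; enqueue 5, 10, 15 → queue [5, 10, 15]
Visit 5; enqueue 16 → queue [10, 15, 16]
Visit 10; enqueue 4, 12, 17 → queue [15, 16, 4, 12, 17]
Visit 15 → queue [16, 4, 12, 17]
Visit 16; enqueue 6, 7, 8, 9, 13, 14 → queue [4, 12, 17, 6, 7, 8, 9, 13, 14]
Visit 4; enqueue 11 → queue [12, 17, 6, 7, 8, 9, 13, 14, 11]
Visit 12; enqueue 2 → queue [17, 6, 7, 8, 9, 13, 14, 11, 2]
Visit 17; enqueue 1 → queue [6, 7, 8, 9, 13, 14, 11, 2, 1]
Visit 6 → queue [7, 8, 9, 13, 14, 11, 2, 1]
Visit 7 → queue [8, 9, 13, 14, 11, 2, 1]
Visit 8 → queue [9, 13, 14, 11, 2, 1]
Visit 9 → queue [13, 14, 11, 2, 1]
Visit 13 → queue [14, 11, 2, 1]
Visit 14 → queue [11, 2, 1]
Visit 11; enqueue 3 → queue [2, 1, 3]
Visit 2 → queue [1, 3]
Visit 1 → queue [3]
Visit 3 → queue []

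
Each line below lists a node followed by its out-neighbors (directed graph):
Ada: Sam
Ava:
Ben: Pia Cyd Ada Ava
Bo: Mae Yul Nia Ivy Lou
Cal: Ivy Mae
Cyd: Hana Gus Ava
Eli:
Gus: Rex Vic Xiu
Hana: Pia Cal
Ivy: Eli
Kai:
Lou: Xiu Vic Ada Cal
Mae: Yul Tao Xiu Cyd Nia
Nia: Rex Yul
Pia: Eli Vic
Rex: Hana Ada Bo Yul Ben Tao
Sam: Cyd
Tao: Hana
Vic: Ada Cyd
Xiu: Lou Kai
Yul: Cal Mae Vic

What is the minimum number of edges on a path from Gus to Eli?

Level 0: Gus
Level 1: Rex, Vic, Xiu
Level 2: Ada, Ben, Bo, Cyd, Hana, Kai, Lou, Tao, Yul
Level 3: Ava, Cal, Ivy, Mae, Nia, Pia, Sam
Level 4: Eli
Eli first appears at level 4.

4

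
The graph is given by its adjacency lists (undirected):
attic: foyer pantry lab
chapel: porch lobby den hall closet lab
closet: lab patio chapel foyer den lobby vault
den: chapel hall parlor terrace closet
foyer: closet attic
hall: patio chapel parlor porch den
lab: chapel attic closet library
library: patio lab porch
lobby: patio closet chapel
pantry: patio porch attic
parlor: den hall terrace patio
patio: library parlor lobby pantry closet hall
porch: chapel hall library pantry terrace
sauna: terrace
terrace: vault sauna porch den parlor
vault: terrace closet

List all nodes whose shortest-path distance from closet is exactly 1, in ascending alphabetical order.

chapel, den, foyer, lab, lobby, patio, vault

Level 0: closet
Level 1: chapel, den, foyer, lab, lobby, patio, vault
Level 2: attic, hall, library, pantry, parlor, porch, terrace
Level 3: sauna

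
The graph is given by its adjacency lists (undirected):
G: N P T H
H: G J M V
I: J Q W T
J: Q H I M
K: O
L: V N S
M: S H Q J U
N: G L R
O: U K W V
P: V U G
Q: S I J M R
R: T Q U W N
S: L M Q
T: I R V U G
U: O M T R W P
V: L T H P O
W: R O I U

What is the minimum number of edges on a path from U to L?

Level 0: U
Level 1: M, O, P, R, T, W
Level 2: G, H, I, J, K, N, Q, S, V
Level 3: L
L first appears at level 3.

3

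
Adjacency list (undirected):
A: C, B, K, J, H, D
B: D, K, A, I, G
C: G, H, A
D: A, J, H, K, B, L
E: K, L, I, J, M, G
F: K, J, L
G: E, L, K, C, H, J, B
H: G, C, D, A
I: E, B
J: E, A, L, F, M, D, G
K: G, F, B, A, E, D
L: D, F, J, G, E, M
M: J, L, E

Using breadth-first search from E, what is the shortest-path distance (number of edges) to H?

2

Level 0: E
Level 1: G, I, J, K, L, M
Level 2: A, B, C, D, F, H
H first appears at level 2.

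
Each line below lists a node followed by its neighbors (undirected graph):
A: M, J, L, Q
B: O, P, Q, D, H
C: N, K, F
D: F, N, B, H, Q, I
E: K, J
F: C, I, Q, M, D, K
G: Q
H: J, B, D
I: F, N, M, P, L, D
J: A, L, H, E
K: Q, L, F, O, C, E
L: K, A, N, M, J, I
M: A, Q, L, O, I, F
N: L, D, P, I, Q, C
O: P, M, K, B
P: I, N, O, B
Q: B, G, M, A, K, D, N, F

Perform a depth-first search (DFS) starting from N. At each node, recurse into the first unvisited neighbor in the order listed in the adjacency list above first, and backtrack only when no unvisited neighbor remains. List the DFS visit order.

Visit N
N → L
L → K
K → Q
Q → B
B → O
O → P
P → I
I → F
F → C
F → M
M → A
A → J
J → H
H → D
J → E
Q → G

N, L, K, Q, B, O, P, I, F, C, M, A, J, H, D, E, G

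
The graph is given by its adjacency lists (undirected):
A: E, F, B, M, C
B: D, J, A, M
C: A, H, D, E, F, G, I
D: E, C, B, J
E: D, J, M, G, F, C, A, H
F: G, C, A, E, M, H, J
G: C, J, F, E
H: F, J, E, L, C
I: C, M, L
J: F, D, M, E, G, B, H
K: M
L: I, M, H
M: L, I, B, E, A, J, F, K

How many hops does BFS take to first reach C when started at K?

3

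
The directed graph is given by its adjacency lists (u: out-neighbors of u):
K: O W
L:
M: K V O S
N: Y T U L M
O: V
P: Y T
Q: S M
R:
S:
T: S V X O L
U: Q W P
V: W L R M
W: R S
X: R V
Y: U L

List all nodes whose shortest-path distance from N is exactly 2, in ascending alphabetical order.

Level 0: N
Level 1: L, M, T, U, Y
Level 2: K, O, P, Q, S, V, W, X
Level 3: R

K, O, P, Q, S, V, W, X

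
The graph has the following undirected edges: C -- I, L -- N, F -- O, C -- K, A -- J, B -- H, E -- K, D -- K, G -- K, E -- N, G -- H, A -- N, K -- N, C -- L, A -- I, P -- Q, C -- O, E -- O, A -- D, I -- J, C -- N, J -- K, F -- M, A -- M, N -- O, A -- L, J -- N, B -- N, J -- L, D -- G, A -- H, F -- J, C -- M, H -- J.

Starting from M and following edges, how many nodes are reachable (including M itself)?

BFS from M visits: M, A, C, F, D, H, I, J, L, N, K, O, G, B, E
Reachable nodes: 15 of 17 total.

15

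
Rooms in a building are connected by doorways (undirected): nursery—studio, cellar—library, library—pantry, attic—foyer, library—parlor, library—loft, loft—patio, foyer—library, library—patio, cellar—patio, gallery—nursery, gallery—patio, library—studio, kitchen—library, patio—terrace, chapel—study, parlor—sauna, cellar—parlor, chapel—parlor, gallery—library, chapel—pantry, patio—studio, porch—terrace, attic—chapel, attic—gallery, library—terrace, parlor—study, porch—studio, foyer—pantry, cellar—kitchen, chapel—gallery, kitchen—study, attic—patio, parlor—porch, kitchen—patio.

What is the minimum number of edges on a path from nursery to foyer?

3

Level 0: nursery
Level 1: gallery, studio
Level 2: attic, chapel, library, patio, porch
Level 3: cellar, foyer, kitchen, loft, pantry, parlor, study, terrace
Level 4: sauna
foyer first appears at level 3.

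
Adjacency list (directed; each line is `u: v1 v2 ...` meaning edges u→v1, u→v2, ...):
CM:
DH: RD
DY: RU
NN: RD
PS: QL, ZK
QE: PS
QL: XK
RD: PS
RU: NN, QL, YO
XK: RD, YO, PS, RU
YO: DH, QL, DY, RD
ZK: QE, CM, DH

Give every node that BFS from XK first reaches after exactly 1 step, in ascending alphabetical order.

Level 0: XK
Level 1: PS, RD, RU, YO
Level 2: DH, DY, NN, QL, ZK
Level 3: CM, QE

PS, RD, RU, YO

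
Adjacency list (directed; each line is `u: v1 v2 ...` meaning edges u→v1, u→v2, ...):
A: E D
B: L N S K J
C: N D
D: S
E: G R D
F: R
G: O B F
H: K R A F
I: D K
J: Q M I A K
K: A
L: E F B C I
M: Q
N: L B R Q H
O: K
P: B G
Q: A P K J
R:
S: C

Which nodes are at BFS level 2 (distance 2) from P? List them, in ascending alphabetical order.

F, J, K, L, N, O, S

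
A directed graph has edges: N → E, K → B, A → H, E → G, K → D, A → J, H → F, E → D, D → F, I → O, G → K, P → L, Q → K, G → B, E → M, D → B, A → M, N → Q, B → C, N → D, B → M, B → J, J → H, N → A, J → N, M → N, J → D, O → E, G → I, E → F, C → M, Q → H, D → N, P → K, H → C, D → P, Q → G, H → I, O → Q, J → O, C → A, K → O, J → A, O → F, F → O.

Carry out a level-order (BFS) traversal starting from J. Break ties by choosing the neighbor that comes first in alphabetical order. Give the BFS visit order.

Visit J; enqueue A, D, H, N, O → queue [A, D, H, N, O]
Visit A; enqueue M → queue [D, H, N, O, M]
Visit D; enqueue B, F, P → queue [H, N, O, M, B, F, P]
Visit H; enqueue C, I → queue [N, O, M, B, F, P, C, I]
Visit N; enqueue E, Q → queue [O, M, B, F, P, C, I, E, Q]
Visit O → queue [M, B, F, P, C, I, E, Q]
Visit M → queue [B, F, P, C, I, E, Q]
Visit B → queue [F, P, C, I, E, Q]
Visit F → queue [P, C, I, E, Q]
Visit P; enqueue K, L → queue [C, I, E, Q, K, L]
Visit C → queue [I, E, Q, K, L]
Visit I → queue [E, Q, K, L]
Visit E; enqueue G → queue [Q, K, L, G]
Visit Q → queue [K, L, G]
Visit K → queue [L, G]
Visit L → queue [G]
Visit G → queue []

J -> A -> D -> H -> N -> O -> M -> B -> F -> P -> C -> I -> E -> Q -> K -> L -> G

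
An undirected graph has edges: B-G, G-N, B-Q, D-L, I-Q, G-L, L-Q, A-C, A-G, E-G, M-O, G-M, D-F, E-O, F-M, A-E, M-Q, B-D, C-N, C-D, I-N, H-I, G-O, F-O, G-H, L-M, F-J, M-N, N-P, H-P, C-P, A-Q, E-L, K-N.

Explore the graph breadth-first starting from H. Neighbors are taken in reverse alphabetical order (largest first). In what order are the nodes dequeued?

Visit H; enqueue P, I, G → queue [P, I, G]
Visit P; enqueue N, C → queue [I, G, N, C]
Visit I; enqueue Q → queue [G, N, C, Q]
Visit G; enqueue O, M, L, E, B, A → queue [N, C, Q, O, M, L, E, B, A]
Visit N; enqueue K → queue [C, Q, O, M, L, E, B, A, K]
Visit C; enqueue D → queue [Q, O, M, L, E, B, A, K, D]
Visit Q → queue [O, M, L, E, B, A, K, D]
Visit O; enqueue F → queue [M, L, E, B, A, K, D, F]
Visit M → queue [L, E, B, A, K, D, F]
Visit L → queue [E, B, A, K, D, F]
Visit E → queue [B, A, K, D, F]
Visit B → queue [A, K, D, F]
Visit A → queue [K, D, F]
Visit K → queue [D, F]
Visit D → queue [F]
Visit F; enqueue J → queue [J]
Visit J → queue []

H, P, I, G, N, C, Q, O, M, L, E, B, A, K, D, F, J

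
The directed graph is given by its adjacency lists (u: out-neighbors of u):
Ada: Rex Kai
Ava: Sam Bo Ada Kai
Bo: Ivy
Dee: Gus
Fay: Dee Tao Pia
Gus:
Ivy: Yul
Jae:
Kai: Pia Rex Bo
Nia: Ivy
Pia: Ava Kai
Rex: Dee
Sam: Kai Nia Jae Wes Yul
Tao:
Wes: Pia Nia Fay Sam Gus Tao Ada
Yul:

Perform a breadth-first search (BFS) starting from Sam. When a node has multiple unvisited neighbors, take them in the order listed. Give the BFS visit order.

Visit Sam; enqueue Kai, Nia, Jae, Wes, Yul → queue [Kai, Nia, Jae, Wes, Yul]
Visit Kai; enqueue Pia, Rex, Bo → queue [Nia, Jae, Wes, Yul, Pia, Rex, Bo]
Visit Nia; enqueue Ivy → queue [Jae, Wes, Yul, Pia, Rex, Bo, Ivy]
Visit Jae → queue [Wes, Yul, Pia, Rex, Bo, Ivy]
Visit Wes; enqueue Fay, Gus, Tao, Ada → queue [Yul, Pia, Rex, Bo, Ivy, Fay, Gus, Tao, Ada]
Visit Yul → queue [Pia, Rex, Bo, Ivy, Fay, Gus, Tao, Ada]
Visit Pia; enqueue Ava → queue [Rex, Bo, Ivy, Fay, Gus, Tao, Ada, Ava]
Visit Rex; enqueue Dee → queue [Bo, Ivy, Fay, Gus, Tao, Ada, Ava, Dee]
Visit Bo → queue [Ivy, Fay, Gus, Tao, Ada, Ava, Dee]
Visit Ivy → queue [Fay, Gus, Tao, Ada, Ava, Dee]
Visit Fay → queue [Gus, Tao, Ada, Ava, Dee]
Visit Gus → queue [Tao, Ada, Ava, Dee]
Visit Tao → queue [Ada, Ava, Dee]
Visit Ada → queue [Ava, Dee]
Visit Ava → queue [Dee]
Visit Dee → queue []

Sam -> Kai -> Nia -> Jae -> Wes -> Yul -> Pia -> Rex -> Bo -> Ivy -> Fay -> Gus -> Tao -> Ada -> Ava -> Dee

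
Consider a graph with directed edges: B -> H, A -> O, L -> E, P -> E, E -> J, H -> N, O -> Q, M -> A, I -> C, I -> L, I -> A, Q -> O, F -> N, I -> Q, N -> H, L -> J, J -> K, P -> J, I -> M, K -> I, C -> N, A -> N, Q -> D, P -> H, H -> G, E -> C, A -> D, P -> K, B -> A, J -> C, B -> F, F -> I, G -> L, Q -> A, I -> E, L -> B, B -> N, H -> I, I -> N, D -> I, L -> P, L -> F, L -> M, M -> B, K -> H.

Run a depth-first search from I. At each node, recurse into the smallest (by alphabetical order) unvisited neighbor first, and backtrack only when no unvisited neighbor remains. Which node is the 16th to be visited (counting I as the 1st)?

Visit I
I → A
A → D
A → N
N → H
H → G
G → L
L → B
B → F
L → E
E → C
E → J
J → K
L → M
L → P
A → O
O → Q

Visit order: I, A, D, N, H, G, L, B, F, E, C, J, K, M, P, O, Q

O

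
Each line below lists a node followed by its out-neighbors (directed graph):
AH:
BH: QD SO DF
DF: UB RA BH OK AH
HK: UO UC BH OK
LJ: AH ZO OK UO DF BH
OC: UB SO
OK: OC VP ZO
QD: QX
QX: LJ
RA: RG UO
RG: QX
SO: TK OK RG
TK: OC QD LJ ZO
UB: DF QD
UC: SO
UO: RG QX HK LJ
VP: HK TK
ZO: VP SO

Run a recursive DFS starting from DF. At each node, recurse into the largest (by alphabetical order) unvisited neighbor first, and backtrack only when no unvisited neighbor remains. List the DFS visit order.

Visit DF
DF → UB
UB → QD
QD → QX
QX → LJ
LJ → ZO
ZO → VP
VP → TK
TK → OC
OC → SO
SO → RG
SO → OK
VP → HK
HK → UO
HK → UC
HK → BH
LJ → AH
DF → RA

DF, UB, QD, QX, LJ, ZO, VP, TK, OC, SO, RG, OK, HK, UO, UC, BH, AH, RA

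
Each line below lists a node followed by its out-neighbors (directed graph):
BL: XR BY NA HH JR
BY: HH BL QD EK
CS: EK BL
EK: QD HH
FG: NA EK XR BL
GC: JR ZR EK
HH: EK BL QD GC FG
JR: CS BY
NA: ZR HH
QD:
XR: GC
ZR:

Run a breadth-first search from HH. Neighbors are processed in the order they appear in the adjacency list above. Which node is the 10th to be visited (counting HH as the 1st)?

Visit HH; enqueue EK, BL, QD, GC, FG → queue [EK, BL, QD, GC, FG]
Visit EK → queue [BL, QD, GC, FG]
Visit BL; enqueue XR, BY, NA, JR → queue [QD, GC, FG, XR, BY, NA, JR]
Visit QD → queue [GC, FG, XR, BY, NA, JR]
Visit GC; enqueue ZR → queue [FG, XR, BY, NA, JR, ZR]
Visit FG → queue [XR, BY, NA, JR, ZR]
Visit XR → queue [BY, NA, JR, ZR]
Visit BY → queue [NA, JR, ZR]
Visit NA → queue [JR, ZR]
Visit JR; enqueue CS → queue [ZR, CS]
Visit ZR → queue [CS]
Visit CS → queue []

Visit order: HH, EK, BL, QD, GC, FG, XR, BY, NA, JR, ZR, CS

JR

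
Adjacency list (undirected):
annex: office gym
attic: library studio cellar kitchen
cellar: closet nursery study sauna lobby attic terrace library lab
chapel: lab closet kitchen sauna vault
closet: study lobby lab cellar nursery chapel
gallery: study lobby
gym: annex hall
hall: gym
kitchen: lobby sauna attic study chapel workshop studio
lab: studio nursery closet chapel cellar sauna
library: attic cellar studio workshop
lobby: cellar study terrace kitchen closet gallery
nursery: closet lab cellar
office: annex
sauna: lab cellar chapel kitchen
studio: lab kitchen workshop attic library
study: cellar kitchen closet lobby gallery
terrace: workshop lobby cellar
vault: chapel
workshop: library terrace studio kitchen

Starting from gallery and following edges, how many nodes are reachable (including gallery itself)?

BFS from gallery visits: gallery, lobby, study, cellar, closet, kitchen, terrace, attic, lab, library, nursery, sauna, chapel, studio, workshop, vault
Reachable nodes: 16 of 20 total.

16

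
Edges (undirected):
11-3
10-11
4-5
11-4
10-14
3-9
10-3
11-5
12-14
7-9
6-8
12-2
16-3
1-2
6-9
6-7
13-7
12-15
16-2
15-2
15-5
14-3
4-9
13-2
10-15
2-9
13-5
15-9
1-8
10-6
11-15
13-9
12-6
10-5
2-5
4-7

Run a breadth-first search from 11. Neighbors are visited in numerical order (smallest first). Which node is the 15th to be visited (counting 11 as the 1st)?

1

Visit 11; enqueue 3, 4, 5, 10, 15 → queue [3, 4, 5, 10, 15]
Visit 3; enqueue 9, 14, 16 → queue [4, 5, 10, 15, 9, 14, 16]
Visit 4; enqueue 7 → queue [5, 10, 15, 9, 14, 16, 7]
Visit 5; enqueue 2, 13 → queue [10, 15, 9, 14, 16, 7, 2, 13]
Visit 10; enqueue 6 → queue [15, 9, 14, 16, 7, 2, 13, 6]
Visit 15; enqueue 12 → queue [9, 14, 16, 7, 2, 13, 6, 12]
Visit 9 → queue [14, 16, 7, 2, 13, 6, 12]
Visit 14 → queue [16, 7, 2, 13, 6, 12]
Visit 16 → queue [7, 2, 13, 6, 12]
Visit 7 → queue [2, 13, 6, 12]
Visit 2; enqueue 1 → queue [13, 6, 12, 1]
Visit 13 → queue [6, 12, 1]
Visit 6; enqueue 8 → queue [12, 1, 8]
Visit 12 → queue [1, 8]
Visit 1 → queue [8]
Visit 8 → queue []

Visit order: 11, 3, 4, 5, 10, 15, 9, 14, 16, 7, 2, 13, 6, 12, 1, 8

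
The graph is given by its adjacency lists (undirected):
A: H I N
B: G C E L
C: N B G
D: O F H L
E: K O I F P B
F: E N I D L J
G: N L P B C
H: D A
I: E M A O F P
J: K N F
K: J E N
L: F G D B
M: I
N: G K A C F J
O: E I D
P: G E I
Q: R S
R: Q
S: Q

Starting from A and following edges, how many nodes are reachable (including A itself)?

BFS from A visits: A, H, I, N, D, E, M, O, F, P, G, K, C, J, L, B
Reachable nodes: 16 of 19 total.

16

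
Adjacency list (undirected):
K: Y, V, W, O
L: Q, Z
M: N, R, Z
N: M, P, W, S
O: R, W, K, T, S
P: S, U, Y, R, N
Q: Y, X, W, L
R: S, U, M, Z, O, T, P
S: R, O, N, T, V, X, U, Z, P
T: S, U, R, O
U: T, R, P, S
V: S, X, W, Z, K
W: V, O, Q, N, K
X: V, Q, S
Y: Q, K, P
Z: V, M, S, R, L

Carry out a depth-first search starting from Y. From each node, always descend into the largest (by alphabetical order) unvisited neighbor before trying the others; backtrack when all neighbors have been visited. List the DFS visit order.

Y -> Q -> X -> V -> Z -> S -> U -> T -> R -> P -> N -> W -> O -> K -> M -> L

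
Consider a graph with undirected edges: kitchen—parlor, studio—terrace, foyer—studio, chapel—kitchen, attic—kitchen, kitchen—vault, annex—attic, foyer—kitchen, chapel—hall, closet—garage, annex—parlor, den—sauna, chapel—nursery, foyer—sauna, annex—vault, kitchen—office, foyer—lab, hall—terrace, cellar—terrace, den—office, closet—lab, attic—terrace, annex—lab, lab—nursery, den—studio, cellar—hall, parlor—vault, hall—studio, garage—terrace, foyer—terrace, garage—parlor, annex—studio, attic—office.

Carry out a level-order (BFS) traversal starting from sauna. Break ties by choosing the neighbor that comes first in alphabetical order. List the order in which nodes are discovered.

sauna, den, foyer, office, studio, kitchen, lab, terrace, attic, annex, hall, chapel, parlor, vault, closet, nursery, cellar, garage

Visit sauna; enqueue den, foyer → queue [den, foyer]
Visit den; enqueue office, studio → queue [foyer, office, studio]
Visit foyer; enqueue kitchen, lab, terrace → queue [office, studio, kitchen, lab, terrace]
Visit office; enqueue attic → queue [studio, kitchen, lab, terrace, attic]
Visit studio; enqueue annex, hall → queue [kitchen, lab, terrace, attic, annex, hall]
Visit kitchen; enqueue chapel, parlor, vault → queue [lab, terrace, attic, annex, hall, chapel, parlor, vault]
Visit lab; enqueue closet, nursery → queue [terrace, attic, annex, hall, chapel, parlor, vault, closet, nursery]
Visit terrace; enqueue cellar, garage → queue [attic, annex, hall, chapel, parlor, vault, closet, nursery, cellar, garage]
Visit attic → queue [annex, hall, chapel, parlor, vault, closet, nursery, cellar, garage]
Visit annex → queue [hall, chapel, parlor, vault, closet, nursery, cellar, garage]
Visit hall → queue [chapel, parlor, vault, closet, nursery, cellar, garage]
Visit chapel → queue [parlor, vault, closet, nursery, cellar, garage]
Visit parlor → queue [vault, closet, nursery, cellar, garage]
Visit vault → queue [closet, nursery, cellar, garage]
Visit closet → queue [nursery, cellar, garage]
Visit nursery → queue [cellar, garage]
Visit cellar → queue [garage]
Visit garage → queue []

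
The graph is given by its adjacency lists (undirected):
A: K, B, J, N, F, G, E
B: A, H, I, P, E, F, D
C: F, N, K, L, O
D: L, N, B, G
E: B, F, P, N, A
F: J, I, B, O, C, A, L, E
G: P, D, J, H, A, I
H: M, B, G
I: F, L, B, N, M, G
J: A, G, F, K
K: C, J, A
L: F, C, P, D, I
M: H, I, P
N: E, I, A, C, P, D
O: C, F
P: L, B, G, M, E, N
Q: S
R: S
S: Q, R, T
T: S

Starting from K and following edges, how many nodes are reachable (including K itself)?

BFS from K visits: K, J, C, A, G, F, O, N, L, E, B, P, I, H, D, M
Reachable nodes: 16 of 20 total.

16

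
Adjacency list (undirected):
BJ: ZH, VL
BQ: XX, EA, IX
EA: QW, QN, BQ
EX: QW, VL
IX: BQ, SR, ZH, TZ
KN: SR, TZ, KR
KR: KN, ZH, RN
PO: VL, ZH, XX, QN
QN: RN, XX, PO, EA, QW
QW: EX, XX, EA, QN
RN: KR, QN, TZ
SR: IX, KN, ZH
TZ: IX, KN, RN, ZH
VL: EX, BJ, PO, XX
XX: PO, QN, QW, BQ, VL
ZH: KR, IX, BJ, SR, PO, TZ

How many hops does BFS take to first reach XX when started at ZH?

2

Level 0: ZH
Level 1: BJ, IX, KR, PO, SR, TZ
Level 2: BQ, KN, QN, RN, VL, XX
Level 3: EA, EX, QW
XX first appears at level 2.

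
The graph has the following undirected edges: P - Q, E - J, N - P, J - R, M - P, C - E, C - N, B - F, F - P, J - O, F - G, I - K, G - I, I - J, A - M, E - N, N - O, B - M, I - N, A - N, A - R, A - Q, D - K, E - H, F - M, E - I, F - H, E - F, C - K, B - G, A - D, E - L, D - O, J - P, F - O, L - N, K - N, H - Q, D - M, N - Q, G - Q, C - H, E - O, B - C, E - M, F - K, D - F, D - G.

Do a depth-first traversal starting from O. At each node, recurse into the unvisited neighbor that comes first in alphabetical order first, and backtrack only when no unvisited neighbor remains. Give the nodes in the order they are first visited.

Visit O
O → D
D → A
A → M
M → B
B → C
C → E
E → F
F → G
G → I
I → J
J → P
P → N
N → K
N → L
N → Q
Q → H
J → R

O, D, A, M, B, C, E, F, G, I, J, P, N, K, L, Q, H, R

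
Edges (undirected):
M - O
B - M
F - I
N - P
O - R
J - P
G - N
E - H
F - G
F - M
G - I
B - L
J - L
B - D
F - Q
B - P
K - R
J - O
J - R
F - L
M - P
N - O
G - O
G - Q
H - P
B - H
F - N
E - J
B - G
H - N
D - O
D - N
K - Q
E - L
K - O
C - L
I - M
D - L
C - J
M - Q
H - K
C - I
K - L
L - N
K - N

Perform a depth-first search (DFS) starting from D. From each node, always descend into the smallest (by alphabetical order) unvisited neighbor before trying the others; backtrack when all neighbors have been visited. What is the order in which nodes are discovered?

Visit D
D → B
B → G
G → F
F → I
I → C
C → J
J → E
E → H
H → K
K → L
L → N
N → O
O → M
M → P
M → Q
O → R

D, B, G, F, I, C, J, E, H, K, L, N, O, M, P, Q, R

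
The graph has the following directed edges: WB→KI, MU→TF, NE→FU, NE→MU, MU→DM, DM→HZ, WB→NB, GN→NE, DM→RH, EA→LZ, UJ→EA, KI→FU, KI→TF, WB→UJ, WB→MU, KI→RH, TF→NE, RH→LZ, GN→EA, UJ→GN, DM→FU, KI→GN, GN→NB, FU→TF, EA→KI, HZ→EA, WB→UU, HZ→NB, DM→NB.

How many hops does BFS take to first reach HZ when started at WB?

Level 0: WB
Level 1: KI, MU, NB, UJ, UU
Level 2: DM, EA, FU, GN, RH, TF
Level 3: HZ, LZ, NE
HZ first appears at level 3.

3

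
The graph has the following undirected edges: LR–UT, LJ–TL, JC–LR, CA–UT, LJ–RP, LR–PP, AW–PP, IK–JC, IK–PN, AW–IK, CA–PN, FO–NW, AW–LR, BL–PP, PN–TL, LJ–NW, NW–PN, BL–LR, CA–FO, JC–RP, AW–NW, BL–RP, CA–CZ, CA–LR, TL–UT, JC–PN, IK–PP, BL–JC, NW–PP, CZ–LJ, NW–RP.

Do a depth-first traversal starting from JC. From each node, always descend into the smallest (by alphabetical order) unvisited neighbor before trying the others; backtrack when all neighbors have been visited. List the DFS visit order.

Visit JC
JC → BL
BL → LR
LR → AW
AW → IK
IK → PN
PN → CA
CA → CZ
CZ → LJ
LJ → NW
NW → FO
NW → PP
NW → RP
LJ → TL
TL → UT

JC BL LR AW IK PN CA CZ LJ NW FO PP RP TL UT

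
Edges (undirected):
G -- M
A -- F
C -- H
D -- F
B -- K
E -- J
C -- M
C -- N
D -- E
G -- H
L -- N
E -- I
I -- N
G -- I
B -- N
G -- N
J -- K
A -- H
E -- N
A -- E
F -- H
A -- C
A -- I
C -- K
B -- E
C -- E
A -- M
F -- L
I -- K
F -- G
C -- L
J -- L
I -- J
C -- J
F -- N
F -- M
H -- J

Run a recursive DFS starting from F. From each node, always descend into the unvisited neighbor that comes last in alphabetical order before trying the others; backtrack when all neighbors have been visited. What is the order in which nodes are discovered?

F -> N -> L -> J -> K -> I -> G -> M -> C -> H -> A -> E -> D -> B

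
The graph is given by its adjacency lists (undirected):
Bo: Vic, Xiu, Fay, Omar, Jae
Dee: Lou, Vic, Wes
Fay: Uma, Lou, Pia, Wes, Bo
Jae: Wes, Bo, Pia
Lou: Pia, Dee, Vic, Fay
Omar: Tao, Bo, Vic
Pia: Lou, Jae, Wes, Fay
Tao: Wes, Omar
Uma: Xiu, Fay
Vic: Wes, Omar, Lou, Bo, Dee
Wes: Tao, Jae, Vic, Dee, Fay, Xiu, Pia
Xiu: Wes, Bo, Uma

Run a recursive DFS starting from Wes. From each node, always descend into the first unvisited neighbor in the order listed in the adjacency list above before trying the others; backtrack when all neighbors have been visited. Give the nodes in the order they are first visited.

Wes -> Tao -> Omar -> Bo -> Vic -> Lou -> Pia -> Jae -> Fay -> Uma -> Xiu -> Dee

Visit Wes
Wes → Tao
Tao → Omar
Omar → Bo
Bo → Vic
Vic → Lou
Lou → Pia
Pia → Jae
Pia → Fay
Fay → Uma
Uma → Xiu
Lou → Dee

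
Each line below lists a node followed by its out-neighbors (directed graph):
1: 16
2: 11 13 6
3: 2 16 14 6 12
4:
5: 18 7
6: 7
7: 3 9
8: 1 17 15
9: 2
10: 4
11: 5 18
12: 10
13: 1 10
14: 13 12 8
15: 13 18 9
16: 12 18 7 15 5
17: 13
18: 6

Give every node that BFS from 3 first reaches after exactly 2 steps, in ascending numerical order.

5, 7, 8, 10, 11, 13, 15, 18

Level 0: 3
Level 1: 2, 6, 12, 14, 16
Level 2: 5, 7, 8, 10, 11, 13, 15, 18
Level 3: 1, 4, 9, 17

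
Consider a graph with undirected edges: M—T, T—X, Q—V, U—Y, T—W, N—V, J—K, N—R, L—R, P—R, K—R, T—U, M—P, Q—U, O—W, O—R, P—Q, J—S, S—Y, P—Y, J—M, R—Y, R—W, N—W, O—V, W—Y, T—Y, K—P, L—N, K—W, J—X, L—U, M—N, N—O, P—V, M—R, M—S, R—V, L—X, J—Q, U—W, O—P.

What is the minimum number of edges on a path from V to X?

3

Level 0: V
Level 1: N, O, P, Q, R
Level 2: J, K, L, M, U, W, Y
Level 3: S, T, X
X first appears at level 3.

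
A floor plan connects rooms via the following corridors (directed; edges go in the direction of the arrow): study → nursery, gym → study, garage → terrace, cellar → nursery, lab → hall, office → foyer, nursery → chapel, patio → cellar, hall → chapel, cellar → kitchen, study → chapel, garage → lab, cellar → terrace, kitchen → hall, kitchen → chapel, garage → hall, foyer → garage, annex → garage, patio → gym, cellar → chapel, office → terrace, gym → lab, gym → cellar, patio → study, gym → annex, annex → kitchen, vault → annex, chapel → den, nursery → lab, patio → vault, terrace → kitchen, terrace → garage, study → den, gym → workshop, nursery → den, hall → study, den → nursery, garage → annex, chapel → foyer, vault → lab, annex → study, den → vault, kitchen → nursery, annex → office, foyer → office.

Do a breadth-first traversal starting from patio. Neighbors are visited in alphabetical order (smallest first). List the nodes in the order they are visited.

patio cellar gym study vault chapel kitchen nursery terrace annex lab workshop den foyer hall garage office

Visit patio; enqueue cellar, gym, study, vault → queue [cellar, gym, study, vault]
Visit cellar; enqueue chapel, kitchen, nursery, terrace → queue [gym, study, vault, chapel, kitchen, nursery, terrace]
Visit gym; enqueue annex, lab, workshop → queue [study, vault, chapel, kitchen, nursery, terrace, annex, lab, workshop]
Visit study; enqueue den → queue [vault, chapel, kitchen, nursery, terrace, annex, lab, workshop, den]
Visit vault → queue [chapel, kitchen, nursery, terrace, annex, lab, workshop, den]
Visit chapel; enqueue foyer → queue [kitchen, nursery, terrace, annex, lab, workshop, den, foyer]
Visit kitchen; enqueue hall → queue [nursery, terrace, annex, lab, workshop, den, foyer, hall]
Visit nursery → queue [terrace, annex, lab, workshop, den, foyer, hall]
Visit terrace; enqueue garage → queue [annex, lab, workshop, den, foyer, hall, garage]
Visit annex; enqueue office → queue [lab, workshop, den, foyer, hall, garage, office]
Visit lab → queue [workshop, den, foyer, hall, garage, office]
Visit workshop → queue [den, foyer, hall, garage, office]
Visit den → queue [foyer, hall, garage, office]
Visit foyer → queue [hall, garage, office]
Visit hall → queue [garage, office]
Visit garage → queue [office]
Visit office → queue []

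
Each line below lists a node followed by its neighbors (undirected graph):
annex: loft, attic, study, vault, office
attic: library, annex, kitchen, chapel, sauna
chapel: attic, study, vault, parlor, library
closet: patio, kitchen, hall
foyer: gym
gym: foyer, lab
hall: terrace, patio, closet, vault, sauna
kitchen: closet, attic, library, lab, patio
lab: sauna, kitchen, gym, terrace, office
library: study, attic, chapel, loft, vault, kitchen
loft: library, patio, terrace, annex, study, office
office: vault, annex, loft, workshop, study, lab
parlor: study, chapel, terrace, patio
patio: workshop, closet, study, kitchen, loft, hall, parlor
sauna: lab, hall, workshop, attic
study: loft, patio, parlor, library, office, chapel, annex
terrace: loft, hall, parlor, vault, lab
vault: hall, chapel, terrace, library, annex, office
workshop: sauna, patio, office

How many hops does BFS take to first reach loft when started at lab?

Level 0: lab
Level 1: gym, kitchen, office, sauna, terrace
Level 2: annex, attic, closet, foyer, hall, library, loft, parlor, patio, study, vault, workshop
Level 3: chapel
loft first appears at level 2.

2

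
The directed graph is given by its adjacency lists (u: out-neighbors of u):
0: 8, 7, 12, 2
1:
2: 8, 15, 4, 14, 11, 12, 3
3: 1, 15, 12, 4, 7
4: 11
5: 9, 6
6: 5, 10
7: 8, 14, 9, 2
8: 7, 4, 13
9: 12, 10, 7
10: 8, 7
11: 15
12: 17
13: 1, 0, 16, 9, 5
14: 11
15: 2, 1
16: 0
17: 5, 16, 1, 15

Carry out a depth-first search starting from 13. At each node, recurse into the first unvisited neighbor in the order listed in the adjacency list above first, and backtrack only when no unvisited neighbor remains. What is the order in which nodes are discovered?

Visit 13
13 → 1
13 → 0
0 → 8
8 → 7
7 → 14
14 → 11
11 → 15
15 → 2
2 → 4
2 → 12
12 → 17
17 → 5
5 → 9
9 → 10
5 → 6
17 → 16
2 → 3

13, 1, 0, 8, 7, 14, 11, 15, 2, 4, 12, 17, 5, 9, 10, 6, 16, 3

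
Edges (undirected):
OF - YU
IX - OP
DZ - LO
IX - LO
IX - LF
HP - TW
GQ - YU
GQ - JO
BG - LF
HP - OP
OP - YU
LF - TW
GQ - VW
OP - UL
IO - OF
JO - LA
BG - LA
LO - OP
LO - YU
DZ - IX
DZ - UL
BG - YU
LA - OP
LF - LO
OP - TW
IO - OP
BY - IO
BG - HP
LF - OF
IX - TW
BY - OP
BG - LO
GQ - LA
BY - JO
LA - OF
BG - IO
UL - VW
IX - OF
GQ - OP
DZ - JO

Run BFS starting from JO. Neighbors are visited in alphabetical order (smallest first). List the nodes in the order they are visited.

Visit JO; enqueue BY, DZ, GQ, LA → queue [BY, DZ, GQ, LA]
Visit BY; enqueue IO, OP → queue [DZ, GQ, LA, IO, OP]
Visit DZ; enqueue IX, LO, UL → queue [GQ, LA, IO, OP, IX, LO, UL]
Visit GQ; enqueue VW, YU → queue [LA, IO, OP, IX, LO, UL, VW, YU]
Visit LA; enqueue BG, OF → queue [IO, OP, IX, LO, UL, VW, YU, BG, OF]
Visit IO → queue [OP, IX, LO, UL, VW, YU, BG, OF]
Visit OP; enqueue HP, TW → queue [IX, LO, UL, VW, YU, BG, OF, HP, TW]
Visit IX; enqueue LF → queue [LO, UL, VW, YU, BG, OF, HP, TW, LF]
Visit LO → queue [UL, VW, YU, BG, OF, HP, TW, LF]
Visit UL → queue [VW, YU, BG, OF, HP, TW, LF]
Visit VW → queue [YU, BG, OF, HP, TW, LF]
Visit YU → queue [BG, OF, HP, TW, LF]
Visit BG → queue [OF, HP, TW, LF]
Visit OF → queue [HP, TW, LF]
Visit HP → queue [TW, LF]
Visit TW → queue [LF]
Visit LF → queue []

JO, BY, DZ, GQ, LA, IO, OP, IX, LO, UL, VW, YU, BG, OF, HP, TW, LF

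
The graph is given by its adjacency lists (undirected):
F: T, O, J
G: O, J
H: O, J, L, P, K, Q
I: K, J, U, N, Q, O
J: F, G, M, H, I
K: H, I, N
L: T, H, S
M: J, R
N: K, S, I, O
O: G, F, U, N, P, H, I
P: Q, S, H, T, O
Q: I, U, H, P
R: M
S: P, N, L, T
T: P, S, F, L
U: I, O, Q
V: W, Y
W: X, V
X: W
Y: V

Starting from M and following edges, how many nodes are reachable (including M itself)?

16

BFS from M visits: M, R, J, I, H, G, F, U, Q, O, N, K, P, L, T, S
Reachable nodes: 16 of 20 total.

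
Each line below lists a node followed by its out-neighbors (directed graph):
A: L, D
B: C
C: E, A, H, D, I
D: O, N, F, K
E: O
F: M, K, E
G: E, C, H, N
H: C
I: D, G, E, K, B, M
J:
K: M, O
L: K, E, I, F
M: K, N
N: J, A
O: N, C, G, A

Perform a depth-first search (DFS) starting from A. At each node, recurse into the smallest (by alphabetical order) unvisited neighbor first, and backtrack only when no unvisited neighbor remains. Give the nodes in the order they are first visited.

A D F E O C H I B G N J K M L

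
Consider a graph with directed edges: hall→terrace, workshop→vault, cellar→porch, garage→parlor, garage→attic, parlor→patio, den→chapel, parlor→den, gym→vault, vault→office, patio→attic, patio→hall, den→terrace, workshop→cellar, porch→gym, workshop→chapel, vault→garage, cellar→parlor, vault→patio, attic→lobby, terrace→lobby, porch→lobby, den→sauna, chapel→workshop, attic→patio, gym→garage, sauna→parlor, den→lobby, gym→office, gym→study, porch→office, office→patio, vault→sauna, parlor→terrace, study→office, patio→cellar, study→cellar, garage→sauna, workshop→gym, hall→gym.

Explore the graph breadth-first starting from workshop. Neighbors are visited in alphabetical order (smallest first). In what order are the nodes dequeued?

workshop, cellar, chapel, gym, vault, parlor, porch, garage, office, study, patio, sauna, den, terrace, lobby, attic, hall

Visit workshop; enqueue cellar, chapel, gym, vault → queue [cellar, chapel, gym, vault]
Visit cellar; enqueue parlor, porch → queue [chapel, gym, vault, parlor, porch]
Visit chapel → queue [gym, vault, parlor, porch]
Visit gym; enqueue garage, office, study → queue [vault, parlor, porch, garage, office, study]
Visit vault; enqueue patio, sauna → queue [parlor, porch, garage, office, study, patio, sauna]
Visit parlor; enqueue den, terrace → queue [porch, garage, office, study, patio, sauna, den, terrace]
Visit porch; enqueue lobby → queue [garage, office, study, patio, sauna, den, terrace, lobby]
Visit garage; enqueue attic → queue [office, study, patio, sauna, den, terrace, lobby, attic]
Visit office → queue [study, patio, sauna, den, terrace, lobby, attic]
Visit study → queue [patio, sauna, den, terrace, lobby, attic]
Visit patio; enqueue hall → queue [sauna, den, terrace, lobby, attic, hall]
Visit sauna → queue [den, terrace, lobby, attic, hall]
Visit den → queue [terrace, lobby, attic, hall]
Visit terrace → queue [lobby, attic, hall]
Visit lobby → queue [attic, hall]
Visit attic → queue [hall]
Visit hall → queue []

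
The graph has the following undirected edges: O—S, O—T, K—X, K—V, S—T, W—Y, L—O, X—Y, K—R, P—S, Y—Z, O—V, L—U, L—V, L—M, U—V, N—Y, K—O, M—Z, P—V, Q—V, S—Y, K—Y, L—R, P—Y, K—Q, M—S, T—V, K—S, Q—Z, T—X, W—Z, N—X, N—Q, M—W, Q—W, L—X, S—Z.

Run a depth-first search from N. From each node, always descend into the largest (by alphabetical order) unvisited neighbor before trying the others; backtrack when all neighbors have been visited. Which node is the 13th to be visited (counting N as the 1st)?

O

Visit N
N → Y
Y → Z
Z → W
W → Q
Q → V
V → U
U → L
L → X
X → T
T → S
S → P
S → O
O → K
K → R
S → M

Visit order: N, Y, Z, W, Q, V, U, L, X, T, S, P, O, K, R, M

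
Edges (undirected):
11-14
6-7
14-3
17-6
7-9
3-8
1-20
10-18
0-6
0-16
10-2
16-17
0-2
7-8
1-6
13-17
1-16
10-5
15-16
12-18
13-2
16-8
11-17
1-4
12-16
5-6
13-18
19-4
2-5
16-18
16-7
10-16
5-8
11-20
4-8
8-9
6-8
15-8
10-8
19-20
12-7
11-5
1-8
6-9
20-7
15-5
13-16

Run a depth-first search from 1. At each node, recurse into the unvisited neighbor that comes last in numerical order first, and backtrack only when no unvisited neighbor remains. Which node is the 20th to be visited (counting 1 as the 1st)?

7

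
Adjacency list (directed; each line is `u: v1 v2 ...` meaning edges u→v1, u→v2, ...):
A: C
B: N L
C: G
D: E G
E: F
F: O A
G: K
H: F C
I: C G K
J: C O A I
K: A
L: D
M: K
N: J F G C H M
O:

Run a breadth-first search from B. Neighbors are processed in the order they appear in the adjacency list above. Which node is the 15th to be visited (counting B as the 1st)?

E

Visit B; enqueue N, L → queue [N, L]
Visit N; enqueue J, F, G, C, H, M → queue [L, J, F, G, C, H, M]
Visit L; enqueue D → queue [J, F, G, C, H, M, D]
Visit J; enqueue O, A, I → queue [F, G, C, H, M, D, O, A, I]
Visit F → queue [G, C, H, M, D, O, A, I]
Visit G; enqueue K → queue [C, H, M, D, O, A, I, K]
Visit C → queue [H, M, D, O, A, I, K]
Visit H → queue [M, D, O, A, I, K]
Visit M → queue [D, O, A, I, K]
Visit D; enqueue E → queue [O, A, I, K, E]
Visit O → queue [A, I, K, E]
Visit A → queue [I, K, E]
Visit I → queue [K, E]
Visit K → queue [E]
Visit E → queue []

Visit order: B, N, L, J, F, G, C, H, M, D, O, A, I, K, E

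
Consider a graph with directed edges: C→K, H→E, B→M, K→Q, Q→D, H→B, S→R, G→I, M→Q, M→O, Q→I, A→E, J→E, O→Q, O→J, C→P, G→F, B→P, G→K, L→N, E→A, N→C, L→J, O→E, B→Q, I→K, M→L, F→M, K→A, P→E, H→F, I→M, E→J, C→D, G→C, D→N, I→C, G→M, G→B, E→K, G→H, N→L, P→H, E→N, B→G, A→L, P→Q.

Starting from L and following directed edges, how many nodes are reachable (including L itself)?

BFS from L visits: L, J, N, E, C, A, K, D, P, Q, H, I, B, F, M, G, O
Reachable nodes: 17 of 19 total.

17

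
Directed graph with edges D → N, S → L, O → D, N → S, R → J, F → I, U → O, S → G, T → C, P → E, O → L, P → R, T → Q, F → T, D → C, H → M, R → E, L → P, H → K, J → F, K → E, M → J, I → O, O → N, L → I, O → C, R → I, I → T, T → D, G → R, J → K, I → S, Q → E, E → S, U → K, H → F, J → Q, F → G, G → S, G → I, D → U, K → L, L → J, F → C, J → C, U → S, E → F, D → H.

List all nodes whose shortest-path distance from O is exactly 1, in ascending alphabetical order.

Level 0: O
Level 1: C, D, L, N
Level 2: H, I, J, P, S, U
Level 3: E, F, G, K, M, Q, R, T

C, D, L, N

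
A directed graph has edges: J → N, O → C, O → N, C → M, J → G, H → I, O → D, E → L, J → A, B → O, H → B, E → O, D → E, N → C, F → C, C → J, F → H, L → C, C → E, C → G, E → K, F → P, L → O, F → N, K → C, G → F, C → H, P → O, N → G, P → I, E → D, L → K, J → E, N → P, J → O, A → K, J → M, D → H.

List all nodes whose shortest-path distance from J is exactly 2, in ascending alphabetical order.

Level 0: J
Level 1: A, E, G, M, N, O
Level 2: C, D, F, K, L, P
Level 3: H, I
Level 4: B

C, D, F, K, L, P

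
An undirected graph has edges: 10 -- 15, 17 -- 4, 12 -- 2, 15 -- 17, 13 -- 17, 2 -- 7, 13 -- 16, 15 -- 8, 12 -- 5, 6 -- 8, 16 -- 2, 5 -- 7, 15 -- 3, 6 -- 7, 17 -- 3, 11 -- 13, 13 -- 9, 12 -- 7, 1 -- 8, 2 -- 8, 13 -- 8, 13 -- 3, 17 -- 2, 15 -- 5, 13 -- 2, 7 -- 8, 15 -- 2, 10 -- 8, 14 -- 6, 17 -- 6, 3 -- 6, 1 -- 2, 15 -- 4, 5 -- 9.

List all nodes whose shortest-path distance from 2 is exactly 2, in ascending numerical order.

3, 4, 5, 6, 9, 10, 11

Level 0: 2
Level 1: 1, 7, 8, 12, 13, 15, 16, 17
Level 2: 3, 4, 5, 6, 9, 10, 11
Level 3: 14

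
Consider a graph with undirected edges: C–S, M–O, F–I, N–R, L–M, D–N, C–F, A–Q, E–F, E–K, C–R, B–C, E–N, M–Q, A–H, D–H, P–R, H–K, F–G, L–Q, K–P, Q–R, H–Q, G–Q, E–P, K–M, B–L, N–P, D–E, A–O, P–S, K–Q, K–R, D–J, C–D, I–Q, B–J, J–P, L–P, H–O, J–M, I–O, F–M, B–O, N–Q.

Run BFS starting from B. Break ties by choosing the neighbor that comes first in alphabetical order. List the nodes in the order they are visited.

B, C, J, L, O, D, F, R, S, M, P, Q, A, H, I, E, N, G, K

Visit B; enqueue C, J, L, O → queue [C, J, L, O]
Visit C; enqueue D, F, R, S → queue [J, L, O, D, F, R, S]
Visit J; enqueue M, P → queue [L, O, D, F, R, S, M, P]
Visit L; enqueue Q → queue [O, D, F, R, S, M, P, Q]
Visit O; enqueue A, H, I → queue [D, F, R, S, M, P, Q, A, H, I]
Visit D; enqueue E, N → queue [F, R, S, M, P, Q, A, H, I, E, N]
Visit F; enqueue G → queue [R, S, M, P, Q, A, H, I, E, N, G]
Visit R; enqueue K → queue [S, M, P, Q, A, H, I, E, N, G, K]
Visit S → queue [M, P, Q, A, H, I, E, N, G, K]
Visit M → queue [P, Q, A, H, I, E, N, G, K]
Visit P → queue [Q, A, H, I, E, N, G, K]
Visit Q → queue [A, H, I, E, N, G, K]
Visit A → queue [H, I, E, N, G, K]
Visit H → queue [I, E, N, G, K]
Visit I → queue [E, N, G, K]
Visit E → queue [N, G, K]
Visit N → queue [G, K]
Visit G → queue [K]
Visit K → queue []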